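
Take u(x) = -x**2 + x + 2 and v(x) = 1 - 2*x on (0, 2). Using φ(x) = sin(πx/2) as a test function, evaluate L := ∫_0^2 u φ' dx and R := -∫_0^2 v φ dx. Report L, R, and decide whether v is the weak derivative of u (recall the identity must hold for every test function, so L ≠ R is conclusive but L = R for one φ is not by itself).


LHS = 4/π, RHS = 4/π. Yes, v = u' weakly.

u(x) = -x**2 + x + 2, classical derivative u'(x) = 1 - 2*x.
φ(x) = sin(πx/2), so φ'(x) = π*cos(π*x/2)/2.
Note φ(0) = φ(2) = 0, so the boundary term u·φ vanishes.
LHS = ∫_0^2 u(x) φ'(x) dx = ∫_0^2 (-π*x^2*cos(π*x/2)/2 + π*x*cos(π*x/2)/2 + π*cos(π*x/2)) dx. Term by term:
  ∫_0^2 π*cos(π*x/2) dx = 0;  ∫_0^2 π*x*cos(π*x/2)/2 dx = -4/π;  ∫_0^2 -π*x^2*cos(π*x/2)/2 dx = 8/π.
Sum: 0 − 4/π + 8/π = 4/π.
So LHS = 4/π.
∫_0^2 v(x) φ(x) dx = ∫_0^2 (-2*x*sin(π*x/2) + sin(π*x/2)) dx. Term by term:
  ∫_0^2 -2*x*sin(π*x/2) dx = -8/π;  ∫_0^2 sin(π*x/2) dx = 4/π.
Sum: -8/π + 4/π = -4/π.
So RHS = -∫_0^2 v(x) φ(x) dx = 4/π.
LHS = RHS, so the identity holds for this test φ.
Moreover u is smooth here and v(x) = u'(x) = 1 - 2*x pointwise, so the identity holds for every test function. Hence v is the weak derivative of u.


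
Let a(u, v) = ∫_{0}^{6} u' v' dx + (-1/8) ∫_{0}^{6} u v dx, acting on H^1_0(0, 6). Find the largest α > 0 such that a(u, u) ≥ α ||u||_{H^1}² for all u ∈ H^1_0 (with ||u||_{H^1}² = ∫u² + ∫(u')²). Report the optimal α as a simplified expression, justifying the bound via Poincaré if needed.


α = (-9/2 + π^2)/(π^2 + 36)

Coercivity of a(·,·) on H^1_0(0, 6) means a(u, u) ≥ α ||u||_{H^1}² for every u ∈ H^1_0.
The interval has length L = 6, and Poincaré/coercivity depend only on L. Here a(u, u) = ∫(u')² + (-1/8)·∫u².
Here c = -1/8 < 0 with |c| < (π/L)² = π^2/36, so coercivity still holds. The condition a(u,u) ≥ α||u||_{H^1}² reads (1−α)∫(u')² ≥ (α−c)∫u². Any admissible α is ≤ 1 (rapidly oscillating u have ∫u²/∫(u')² → 0), and α = 1 would force 0 ≥ (1−c)∫u², impossible since c < 1; so 1−α > 0. By the sharp Poincaré inequality on H^1_0 of an interval of length L, ∫(u')² ≥ (π/L)²∫u² with equality for the first sine mode sin(π(x−x₀)/L) (x₀ the left endpoint), so the inequality holds for all u iff (1−α)(π/L)² ≥ α − c, i.e. α ≤ ((π/L)² + c)/((π/L)² + 1) = (1 + c(L/π)²)/(1 + (L/π)²). (Direct route, valid since c ≤ 0: Poincaré gives c∫u² ≥ c(L/π)²∫(u')², so a(u,u) ≥ (1 + c(L/π)²)∫(u')², while ||u||_{H^1}² ≤ (1 + (L/π)²)∫(u')²; dividing yields the same α.) With (π/L)² = π^2/36 and c = -1/8, the largest admissible constant is α = ((π/L)² + c)/((π/L)² + 1).
Simplifying, α = (-9/2 + π^2)/(π^2 + 36).


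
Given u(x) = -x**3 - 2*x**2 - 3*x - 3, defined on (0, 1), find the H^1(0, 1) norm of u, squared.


||u||_{H^1}^2 = 5071/70

The H^1 norm (squared) on an interval (0, L) is
  ||u||_{H^1}^2 = ∫_0^L u(x)^2 dx + ∫_0^L u'(x)^2 dx.
Compute u'(x) = -3*x**2 - 4*x - 3.
Then u(x)^2 = x**6 + 4*x**5 + 10*x**4 + 18*x**3 + 21*x**2 + 18*x + 9 and u'(x)^2 = 9*x**4 + 24*x**3 + 34*x**2 + 24*x + 9.
Integrate each monomial from 0 to 1 using ∫_0^1 c·x^n dx = c·1^(n+1)/(n+1):
  ∫_0^1 u(x)^2 dx = ∫_0^1 (x^6 + 4*x^5 + 10*x^4 + 18*x^3 + 21*x^2 + 18*x + 9) dx. Term by term:
    ∫_0^1 x^6 dx = 1/7;  ∫_0^1 4*x^5 dx = 2/3;  ∫_0^1 10*x^4 dx = 2;
    ∫_0^1 18*x^3 dx = 9/2;  ∫_0^1 21*x^2 dx = 7;  ∫_0^1 18*x dx = 9;
    ∫_0^1 9 dx = 9.
  Sum: 1/7 + 2/3 + 2 + 9/2 + 7 + 9 + 9 = 1357/42.
  ∫_0^1 u'(x)^2 dx = ∫_0^1 (9*x^4 + 24*x^3 + 34*x^2 + 24*x + 9) dx. Term by term:
    ∫_0^1 9*x^4 dx = 9/5;  ∫_0^1 24*x^3 dx = 6;  ∫_0^1 34*x^2 dx = 34/3;
    ∫_0^1 24*x dx = 12;  ∫_0^1 9 dx = 9.
  Sum: 9/5 + 6 + 34/3 + 12 + 9 = 602/15.
Adding: ||u||_{H^1}^2 = 1357/42 + 602/15 = 5071/70.


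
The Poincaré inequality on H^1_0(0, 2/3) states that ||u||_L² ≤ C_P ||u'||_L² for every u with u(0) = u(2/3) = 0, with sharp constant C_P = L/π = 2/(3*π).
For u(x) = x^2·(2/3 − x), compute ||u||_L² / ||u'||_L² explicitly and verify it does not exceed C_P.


||u||_L² / ||u'||_L² = sqrt(14)/21 < C_P = 2/(3*π).

u(x) = x^2·(2/3 − x), so u'(x) = x*(4 - 9*x)/3.
u(x) = x^2·(2/3 − x) vanishes at x = 0 and x = 2/3, so u ∈ H^1_0(0, 2/3). Differentiate via the product rule and integrate the resulting polynomials term by term.
  ∫_0^2/3 u² dx = ∫_0^2/3 (x^6 - 4*x^5/3 + 4*x^4/9) dx. Term by term:
    ∫_0^2/3 x^6 dx = 128/15309;  ∫_0^2/3 -4*x^5/3 dx = -128/6561;  ∫_0^2/3 4*x^4/9 dx = 128/10935.
  Sum: 128/15309 − 128/6561 + 128/10935 = 128/229635.
  ∫_0^2/3 (u')² dx = ∫_0^2/3 (9*x^4 - 8*x^3 + 16*x^2/9) dx. Term by term:
    ∫_0^2/3 9*x^4 dx = 32/135;  ∫_0^2/3 -8*x^3 dx = -32/81;  ∫_0^2/3 16*x^2/9 dx = 128/729.
  Sum: 32/135 − 32/81 + 128/729 = 64/3645.
∫_0^2/3 u² dx = 128/229635, so ||u||_L² = 8*sqrt(70)/2835.
∫_0^2/3 (u')² dx = 64/3645, so ||u'||_L² = 8*sqrt(5)/135.
Ratio ||u||_L² / ||u'||_L² = sqrt(14)/21.
Sharp Poincaré constant on H^1_0(0, 2/3) is C_P = L/π = 2/(3*π), achieved by sin(3*π/2·x).
A polynomial bump cannot attain the sharp Poincaré constant (only the first sine eigenfunction does), so the ratio is strictly less than C_P, consistent with ||u||_L² ≤ C_P ||u'||_L².


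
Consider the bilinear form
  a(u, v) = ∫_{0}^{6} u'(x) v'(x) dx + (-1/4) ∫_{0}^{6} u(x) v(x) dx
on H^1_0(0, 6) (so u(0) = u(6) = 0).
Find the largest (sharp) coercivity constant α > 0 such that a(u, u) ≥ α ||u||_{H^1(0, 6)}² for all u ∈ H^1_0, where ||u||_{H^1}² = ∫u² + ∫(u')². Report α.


α = (-9 + π^2)/(π^2 + 36)

Coercivity of a(·,·) on H^1_0(0, 6) means a(u, u) ≥ α ||u||_{H^1}² for every u ∈ H^1_0.
The interval has length L = 6, and Poincaré/coercivity depend only on L. Here a(u, u) = ∫(u')² + (-1/4)·∫u².
Here c = -1/4 < 0 with |c| < (π/L)² = π^2/36, so coercivity still holds. The condition a(u,u) ≥ α||u||_{H^1}² reads (1−α)∫(u')² ≥ (α−c)∫u². Any admissible α is ≤ 1 (rapidly oscillating u have ∫u²/∫(u')² → 0), and α = 1 would force 0 ≥ (1−c)∫u², impossible since c < 1; so 1−α > 0. By the sharp Poincaré inequality on H^1_0 of an interval of length L, ∫(u')² ≥ (π/L)²∫u² with equality for the first sine mode sin(π(x−x₀)/L) (x₀ the left endpoint), so the inequality holds for all u iff (1−α)(π/L)² ≥ α − c, i.e. α ≤ ((π/L)² + c)/((π/L)² + 1) = (1 + c(L/π)²)/(1 + (L/π)²). (Direct route, valid since c ≤ 0: Poincaré gives c∫u² ≥ c(L/π)²∫(u')², so a(u,u) ≥ (1 + c(L/π)²)∫(u')², while ||u||_{H^1}² ≤ (1 + (L/π)²)∫(u')²; dividing yields the same α.) With (π/L)² = π^2/36 and c = -1/4, the largest admissible constant is α = ((π/L)² + c)/((π/L)² + 1).
Simplifying, α = (-9 + π^2)/(π^2 + 36).


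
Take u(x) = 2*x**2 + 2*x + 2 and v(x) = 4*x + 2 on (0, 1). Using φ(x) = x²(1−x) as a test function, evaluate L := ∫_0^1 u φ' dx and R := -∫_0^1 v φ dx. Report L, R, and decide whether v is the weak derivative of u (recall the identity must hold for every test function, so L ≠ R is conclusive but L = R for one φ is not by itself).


LHS = -11/30, RHS = -11/30. Yes, v = u' weakly.

u(x) = 2*x**2 + 2*x + 2, classical derivative u'(x) = 4*x + 2.
φ(x) = x²(1−x), so φ'(x) = x*(2 - 3*x).
Note φ(0) = φ(1) = 0, so the boundary term u·φ vanishes.
LHS = ∫_0^1 u(x) φ'(x) dx = ∫_0^1 (-6*x^4 - 2*x^3 - 2*x^2 + 4*x) dx. Term by term:
  ∫_0^1 -6*x^4 dx = -6/5;  ∫_0^1 -2*x^3 dx = -1/2;  ∫_0^1 -2*x^2 dx = -2/3;
  ∫_0^1 4*x dx = 2.
Sum: -6/5 − 1/2 − 2/3 + 2 = -11/30.
So LHS = -11/30.
∫_0^1 v(x) φ(x) dx = ∫_0^1 (-4*x^4 + 2*x^3 + 2*x^2) dx. Term by term:
  ∫_0^1 -4*x^4 dx = -4/5;  ∫_0^1 2*x^3 dx = 1/2;  ∫_0^1 2*x^2 dx = 2/3.
Sum: -4/5 + 1/2 + 2/3 = 11/30.
So RHS = -∫_0^1 v(x) φ(x) dx = -11/30.
LHS = RHS, so the identity holds for this test φ.
Moreover u is smooth here and v(x) = u'(x) = 4*x + 2 pointwise, so the identity holds for every test function. Hence v is the weak derivative of u.


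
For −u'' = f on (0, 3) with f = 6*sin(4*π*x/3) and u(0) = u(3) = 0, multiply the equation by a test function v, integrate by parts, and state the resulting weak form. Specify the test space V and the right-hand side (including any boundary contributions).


V = H^1_0(0, 3) (so v(0) = v(3) = 0); weak form: ∫_0^3 u'v' dx = ∫_0^3 (6*sin(4*π*x/3)) v dx for all v ∈ V.

Multiply both sides by a test function v and integrate from 0 to 3:
  ∫_0^3 −u''(x) v(x) dx = ∫_0^3 f(x) v(x) dx.
Integrate the LHS by parts once:
  ∫_0^3 −u'' v dx = −[u'(x) v(x)]_0^3 + ∫_0^3 u'(x) v'(x) dx.
Thus ∫_0^3 u'(x) v'(x) dx = ∫_0^3 f(x) v(x) dx + [u'(x) v(x)]_0^3.
Choose V so that boundary terms are either known or forced to vanish.
u is Dirichlet: u(0) = u(3) = 0. Let V = H^1_0(0, 3); then v(0) = v(3) = 0, and [u' v]_0^3 = 0.
Weak formulation: find u (satisfying any essential BC) such that ∫_0^3 u'(x) v'(x) dx = ∫_0^3 f v dx for all v ∈ V.
Substituting f(x) = 6*sin(4*π*x/3), the right-hand side is ∫_0^3 (6*sin(4*π*x/3)) v dx.


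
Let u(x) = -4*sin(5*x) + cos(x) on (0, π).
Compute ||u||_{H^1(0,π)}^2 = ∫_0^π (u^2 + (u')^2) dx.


||u||_{H^1(0,π)}^2 = 209*π

u'(x) = -sin(x) - 20*cos(5*x).
Expand u² and (u')² and integrate term by term on (0, π), using: for integers n ≥ 1, ∫_0^π sin²(nx) dx = ∫_0^π cos²(nx) dx = π/2; for n ≠ n', ∫_0^π sin(nx)sin(n'x) dx = ∫_0^π cos(nx)cos(n'x) dx = 0; and by product-to-sum, ∫_0^π sin(nx)cos(n'x) dx = ½∫_0^π [sin((n+n')x) + sin((n−n')x)] dx, which is 0 when n+n' is even and 2n/(n²−n'²) when n+n' is odd (it need not vanish on (0, π)).
  u² squared terms: (-4)²·∫sin(5x)² dx = 16·π/2 = 8*π;  (1)²·∫cos(x)² dx = 1·π/2 = π/2.
  u² cross terms: 2·(-4)·(1)·∫sin(5x)·cos(x) dx = -8·(0) = 0.
  So ∫_0^π u² dx = 8*π + π/2 + 0 = 17*π/2.
  (u')² squared terms: (-1)²·∫sin(x)² dx = 1·π/2 = π/2;  (-20)²·∫cos(5x)² dx = 400·π/2 = 200*π.
  (u')² cross terms: 2·(-1)·(-20)·∫sin(x)·cos(5x) dx = 40·(0) = 0.
  So ∫_0^π (u')² dx = π/2 + 200*π + 0 = 401*π/2.
||u||_{H^1}^2 = (17*π/2) + (401*π/2) = 209*π.


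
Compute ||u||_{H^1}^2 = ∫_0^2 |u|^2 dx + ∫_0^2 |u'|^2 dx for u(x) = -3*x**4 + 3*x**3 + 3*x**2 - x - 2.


||u||_{H^1}^2 = 54394/105

The H^1 norm (squared) on an interval (0, L) is
  ||u||_{H^1}^2 = ∫_0^L u(x)^2 dx + ∫_0^L u'(x)^2 dx.
Compute u'(x) = -12*x**3 + 9*x**2 + 6*x - 1.
Then u(x)^2 = 9*x**8 - 18*x**7 - 9*x**6 + 24*x**5 + 15*x**4 - 18*x**3 - 11*x**2 + 4*x + 4 and u'(x)^2 = 144*x**6 - 216*x**5 - 63*x**4 + 132*x**3 + 18*x**2 - 12*x + 1.
Integrate each monomial from 0 to 2 using ∫_0^2 c·x^n dx = c·2^(n+1)/(n+1):
  ∫_0^2 u(x)^2 dx = ∫_0^2 (9*x^8 - 18*x^7 - 9*x^6 + 24*x^5 + 15*x^4 - 18*x^3 - 11*x^2 + 4*x + 4) dx. Term by term:
    ∫_0^2 9*x^8 dx = 512;  ∫_0^2 -18*x^7 dx = -576;  ∫_0^2 -9*x^6 dx = -1152/7;
    ∫_0^2 24*x^5 dx = 256;  ∫_0^2 15*x^4 dx = 96;  ∫_0^2 -18*x^3 dx = -72;
    ∫_0^2 -11*x^2 dx = -88/3;  ∫_0^2 4*x dx = 8;  ∫_0^2 4 dx = 8.
  Sum: 512 − 576 − 1152/7 + 256 + 96 − 72 − 88/3 + 8 + 8 = 800/21.
  ∫_0^2 u'(x)^2 dx = ∫_0^2 (144*x^6 - 216*x^5 - 63*x^4 + 132*x^3 + 18*x^2 - 12*x + 1) dx. Term by term:
    ∫_0^2 144*x^6 dx = 18432/7;  ∫_0^2 -216*x^5 dx = -2304;  ∫_0^2 -63*x^4 dx = -2016/5;
    ∫_0^2 132*x^3 dx = 528;  ∫_0^2 18*x^2 dx = 48;  ∫_0^2 -12*x dx = -24;
    ∫_0^2 1 dx = 2.
  Sum: 18432/7 − 2304 − 2016/5 + 528 + 48 − 24 + 2 = 16798/35.
Adding: ||u||_{H^1}^2 = 800/21 + 16798/35 = 54394/105.


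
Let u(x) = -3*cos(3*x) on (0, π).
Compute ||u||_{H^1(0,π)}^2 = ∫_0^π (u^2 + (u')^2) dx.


||u||_{H^1(0,π)}^2 = 45*π

u'(x) = 9*sin(3*x).
Expand u² and (u')² and integrate term by term on (0, π), using: for integers n ≥ 1, ∫_0^π sin²(nx) dx = ∫_0^π cos²(nx) dx = π/2; for n ≠ n', ∫_0^π sin(nx)sin(n'x) dx = ∫_0^π cos(nx)cos(n'x) dx = 0; and by product-to-sum, ∫_0^π sin(nx)cos(n'x) dx = ½∫_0^π [sin((n+n')x) + sin((n−n')x)] dx, which is 0 when n+n' is even and 2n/(n²−n'²) when n+n' is odd (it need not vanish on (0, π)).
  u² squared terms: (-3)²·∫cos(3x)² dx = 9·π/2 = 9*π/2.
  So ∫_0^π u² dx = 9*π/2.
  (u')² squared terms: (9)²·∫sin(3x)² dx = 81·π/2 = 81*π/2.
  So ∫_0^π (u')² dx = 81*π/2.
||u||_{H^1}^2 = (9*π/2) + (81*π/2) = 45*π.


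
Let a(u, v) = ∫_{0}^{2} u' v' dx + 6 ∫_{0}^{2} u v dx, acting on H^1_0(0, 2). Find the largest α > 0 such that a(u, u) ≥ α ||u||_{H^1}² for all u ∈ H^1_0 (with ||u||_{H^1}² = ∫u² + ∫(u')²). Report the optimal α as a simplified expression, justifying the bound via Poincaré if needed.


α = 1

Coercivity of a(·,·) on H^1_0(0, 2) means a(u, u) ≥ α ||u||_{H^1}² for every u ∈ H^1_0.
The interval has length L = 2, and Poincaré/coercivity depend only on L. Here a(u, u) = ∫(u')² + (6)·∫u².
Here c = 6 ≥ 1, so a(u,u) = ∫(u')² + c∫u² ≥ ∫(u')² + ∫u² = ||u||_{H^1}², i.e. α = 1 works. No larger α is possible: a(u,u) ≥ α||u||_{H^1}² means (1−α)∫(u')² ≥ (α−c)∫u², and for the modes u_n = sin(nπ(x−x₀)/L) (x₀ the left endpoint) one has ∫u_n²/∫(u_n')² = (L/(nπ))² → 0, so a(u_n,u_n)/||u_n||_{H^1}² → 1. Hence the optimal constant is α = 1.
Therefore α = 1.


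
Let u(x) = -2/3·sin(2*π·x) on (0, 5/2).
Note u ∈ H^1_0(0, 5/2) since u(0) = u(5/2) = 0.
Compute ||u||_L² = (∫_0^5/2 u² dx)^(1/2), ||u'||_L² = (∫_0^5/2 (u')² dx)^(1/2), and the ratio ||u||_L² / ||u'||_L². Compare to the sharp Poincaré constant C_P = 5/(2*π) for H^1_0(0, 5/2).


||u||_L² / ||u'||_L² = 1/(2*π) < C_P = 5/(2*π).

u(x) = -2/3·sin(2*π·x), so u'(x) = -4*π*cos(2*π*x)/3.
Writing u(x) = A·sin(kπx/L) with A = -2/3 and k = 5, use ∫_0^L sin²(kπx/L) dx = L/2 and ∫_0^L cos²(kπx/L) dx = L/2.
u² = 4/9·sin²(2*π·x) and (u')² = 16*π^2/9·cos²(2*π·x), and each of sin², cos² integrates to L/2 = 5/4 over (0, 5/2).
∫_0^5/2 u² dx = 5/9, so ||u||_L² = sqrt(5)/3.
∫_0^5/2 (u')² dx = 20*π^2/9, so ||u'||_L² = 2*sqrt(5)*π/3.
Ratio ||u||_L² / ||u'||_L² = 1/(2*π).
Sharp Poincaré constant on H^1_0(0, 5/2) is C_P = L/π = 5/(2*π), achieved by sin(2*π/5·x).
This is the k = 5 harmonic; the ratio L/(kπ) is strictly less than C_P = L/π, consistent with the sharp inequality ||u||_L² ≤ C_P ||u'||_L².


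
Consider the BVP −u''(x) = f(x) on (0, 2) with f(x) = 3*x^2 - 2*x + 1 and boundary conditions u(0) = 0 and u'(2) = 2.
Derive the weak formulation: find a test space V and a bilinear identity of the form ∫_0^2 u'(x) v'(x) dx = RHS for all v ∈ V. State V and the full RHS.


V = {v ∈ H^1(0, 2) : v(0) = 0} (test functions vanish at x = 0 where u is specified); weak form: ∫_0^2 u'v' dx = ∫_0^2 (3*x^2 - 2*x + 1) v dx + 2·v(2) for all v ∈ V.

Multiply both sides by a test function v and integrate from 0 to 2:
  ∫_0^2 −u''(x) v(x) dx = ∫_0^2 f(x) v(x) dx.
Integrate the LHS by parts once:
  ∫_0^2 −u'' v dx = −[u'(x) v(x)]_0^2 + ∫_0^2 u'(x) v'(x) dx.
Thus ∫_0^2 u'(x) v'(x) dx = ∫_0^2 f(x) v(x) dx + [u'(x) v(x)]_0^2.
Choose V so that boundary terms are either known or forced to vanish.
Mixed BC: u(0) = 0 (Dirichlet) and u'(2) = 2 (Neumann). Define V = {v ∈ H^1(0, 2) : v(0) = 0}. Then [u' v]_0^2 = u'(2)·v(2) − u'(0)·0 = 2·v(2).
Weak formulation: find u (satisfying any essential BC) such that ∫_0^2 u'(x) v'(x) dx = ∫_0^2 f v dx + 2·v(2) for all v ∈ V (Dirichlet at 0 absorbed into V; Neumann datum at x = 2 contributes the boundary term).
Substituting f(x) = 3*x^2 - 2*x + 1, the right-hand side is ∫_0^2 (3*x^2 - 2*x + 1) v dx + 2·v(2).


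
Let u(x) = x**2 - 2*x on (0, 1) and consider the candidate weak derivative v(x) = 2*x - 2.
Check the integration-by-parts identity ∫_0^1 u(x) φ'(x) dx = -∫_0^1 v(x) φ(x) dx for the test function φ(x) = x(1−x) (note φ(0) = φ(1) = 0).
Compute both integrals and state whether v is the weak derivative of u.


LHS = 1/6, RHS = 1/6. Yes, v = u' weakly.

u(x) = x**2 - 2*x, classical derivative u'(x) = 2*x - 2.
φ(x) = x(1−x), so φ'(x) = 1 - 2*x.
Note φ(0) = φ(1) = 0, so the boundary term u·φ vanishes.
LHS = ∫_0^1 u(x) φ'(x) dx = ∫_0^1 (-2*x^3 + 5*x^2 - 2*x) dx. Term by term:
  ∫_0^1 -2*x^3 dx = -1/2;  ∫_0^1 5*x^2 dx = 5/3;  ∫_0^1 -2*x dx = -1.
Sum: -1/2 + 5/3 − 1 = 1/6.
So LHS = 1/6.
∫_0^1 v(x) φ(x) dx = ∫_0^1 (-2*x^3 + 4*x^2 - 2*x) dx. Term by term:
  ∫_0^1 -2*x^3 dx = -1/2;  ∫_0^1 4*x^2 dx = 4/3;  ∫_0^1 -2*x dx = -1.
Sum: -1/2 + 4/3 − 1 = -1/6.
So RHS = -∫_0^1 v(x) φ(x) dx = 1/6.
LHS = RHS, so the identity holds for this test φ.
Moreover u is smooth here and v(x) = u'(x) = 2*x - 2 pointwise, so the identity holds for every test function. Hence v is the weak derivative of u.


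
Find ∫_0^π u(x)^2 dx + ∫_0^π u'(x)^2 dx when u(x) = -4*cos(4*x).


||u||_{H^1(0,π)}^2 = 136*π

u'(x) = 16*sin(4*x).
Expand u² and (u')² and integrate term by term on (0, π), using: for integers n ≥ 1, ∫_0^π sin²(nx) dx = ∫_0^π cos²(nx) dx = π/2; for n ≠ n', ∫_0^π sin(nx)sin(n'x) dx = ∫_0^π cos(nx)cos(n'x) dx = 0; and by product-to-sum, ∫_0^π sin(nx)cos(n'x) dx = ½∫_0^π [sin((n+n')x) + sin((n−n')x)] dx, which is 0 when n+n' is even and 2n/(n²−n'²) when n+n' is odd (it need not vanish on (0, π)).
  u² squared terms: (-4)²·∫cos(4x)² dx = 16·π/2 = 8*π.
  So ∫_0^π u² dx = 8*π.
  (u')² squared terms: (16)²·∫sin(4x)² dx = 256·π/2 = 128*π.
  So ∫_0^π (u')² dx = 128*π.
||u||_{H^1}^2 = (8*π) + (128*π) = 136*π.


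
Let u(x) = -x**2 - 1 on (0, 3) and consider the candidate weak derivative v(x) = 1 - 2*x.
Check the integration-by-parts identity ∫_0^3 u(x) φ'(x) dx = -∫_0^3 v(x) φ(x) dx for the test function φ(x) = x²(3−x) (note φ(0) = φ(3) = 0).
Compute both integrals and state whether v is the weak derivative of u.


LHS = 243/10, RHS = 351/20. No, v is not the weak derivative of u.

u(x) = -x**2 - 1, classical derivative u'(x) = -2*x.
φ(x) = x²(3−x), so φ'(x) = 3*x*(2 - x).
Note φ(0) = φ(3) = 0, so the boundary term u·φ vanishes.
LHS = ∫_0^3 u(x) φ'(x) dx = ∫_0^3 (3*x^4 - 6*x^3 + 3*x^2 - 6*x) dx. Term by term:
  ∫_0^3 3*x^4 dx = 729/5;  ∫_0^3 -6*x^3 dx = -243/2;  ∫_0^3 3*x^2 dx = 27;
  ∫_0^3 -6*x dx = -27.
Sum: 729/5 − 243/2 + 27 − 27 = 243/10.
So LHS = 243/10.
∫_0^3 v(x) φ(x) dx = ∫_0^3 (2*x^4 - 7*x^3 + 3*x^2) dx. Term by term:
  ∫_0^3 2*x^4 dx = 486/5;  ∫_0^3 -7*x^3 dx = -567/4;  ∫_0^3 3*x^2 dx = 27.
Sum: 486/5 − 567/4 + 27 = -351/20.
So RHS = -∫_0^3 v(x) φ(x) dx = 351/20.
LHS − RHS = 27/4 ≠ 0, so the identity fails.
(For a valid weak derivative the identity must hold for EVERY test function, in particular this one. The failure shows v is NOT the weak derivative of u.)
Correct weak derivative would be u'(x) = -2*x.


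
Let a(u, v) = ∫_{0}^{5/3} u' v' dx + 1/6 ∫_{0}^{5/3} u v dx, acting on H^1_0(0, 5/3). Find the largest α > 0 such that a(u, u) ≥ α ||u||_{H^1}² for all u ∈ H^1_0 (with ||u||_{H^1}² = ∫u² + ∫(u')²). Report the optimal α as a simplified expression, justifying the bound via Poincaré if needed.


α = (25 + 54*π^2)/(6*(25 + 9*π^2))

Coercivity of a(·,·) on H^1_0(0, 5/3) means a(u, u) ≥ α ||u||_{H^1}² for every u ∈ H^1_0.
The interval has length L = 5/3, and Poincaré/coercivity depend only on L. Here a(u, u) = ∫(u')² + (1/6)·∫u².
Here 0 < c = 1/6 < 1. The condition a(u,u) ≥ α||u||_{H^1}² reads (1−α)∫(u')² ≥ (α−c)∫u². Any admissible α is ≤ 1 (rapidly oscillating u have ∫u²/∫(u')² → 0), and α = 1 would force 0 ≥ (1−c)∫u², impossible since c < 1; so 1−α > 0. By the sharp Poincaré inequality on H^1_0 of an interval of length L, ∫(u')² ≥ (π/L)²∫u² with equality for the first sine mode sin(π(x−x₀)/L) (x₀ the left endpoint), so the inequality holds for all u iff (1−α)(π/L)² ≥ α − c, i.e. α ≤ ((π/L)² + c)/((π/L)² + 1) = (1 + c(L/π)²)/(1 + (L/π)²). With (π/L)² = 9*π^2/25 and c = 1/6, the largest admissible constant is α = ((π/L)² + c)/((π/L)² + 1).
Simplifying, α = (25 + 54*π^2)/(6*(25 + 9*π^2)).


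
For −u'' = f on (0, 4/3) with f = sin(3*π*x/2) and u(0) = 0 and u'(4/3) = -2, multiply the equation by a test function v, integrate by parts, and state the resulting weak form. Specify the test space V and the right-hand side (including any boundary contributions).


V = {v ∈ H^1(0, 4/3) : v(0) = 0} (test functions vanish at x = 0 where u is specified); weak form: ∫_0^4/3 u'v' dx = ∫_0^4/3 (sin(3*π*x/2)) v dx − 2·v(4/3) for all v ∈ V.

Multiply both sides by a test function v and integrate from 0 to 4/3:
  ∫_0^4/3 −u''(x) v(x) dx = ∫_0^4/3 f(x) v(x) dx.
Integrate the LHS by parts once:
  ∫_0^4/3 −u'' v dx = −[u'(x) v(x)]_0^4/3 + ∫_0^4/3 u'(x) v'(x) dx.
Thus ∫_0^4/3 u'(x) v'(x) dx = ∫_0^4/3 f(x) v(x) dx + [u'(x) v(x)]_0^4/3.
Choose V so that boundary terms are either known or forced to vanish.
Mixed BC: u(0) = 0 (Dirichlet) and u'(4/3) = -2 (Neumann). Define V = {v ∈ H^1(0, 4/3) : v(0) = 0}. Then [u' v]_0^4/3 = u'(4/3)·v(4/3) − u'(0)·0 = − 2·v(4/3).
Weak formulation: find u (satisfying any essential BC) such that ∫_0^4/3 u'(x) v'(x) dx = ∫_0^4/3 f v dx − 2·v(4/3) for all v ∈ V (Dirichlet at 0 absorbed into V; Neumann datum at x = 4/3 contributes the boundary term).
Substituting f(x) = sin(3*π*x/2), the right-hand side is ∫_0^4/3 (sin(3*π*x/2)) v dx − 2·v(4/3).


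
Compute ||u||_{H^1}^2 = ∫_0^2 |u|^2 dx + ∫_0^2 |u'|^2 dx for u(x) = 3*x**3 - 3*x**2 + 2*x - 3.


||u||_{H^1}^2 = 29194/105

The H^1 norm (squared) on an interval (0, L) is
  ||u||_{H^1}^2 = ∫_0^L u(x)^2 dx + ∫_0^L u'(x)^2 dx.
Compute u'(x) = 9*x**2 - 6*x + 2.
Then u(x)^2 = 9*x**6 - 18*x**5 + 21*x**4 - 30*x**3 + 22*x**2 - 12*x + 9 and u'(x)^2 = 81*x**4 - 108*x**3 + 72*x**2 - 24*x + 4.
Integrate each monomial from 0 to 2 using ∫_0^2 c·x^n dx = c·2^(n+1)/(n+1):
  ∫_0^2 u(x)^2 dx = ∫_0^2 (9*x^6 - 18*x^5 + 21*x^4 - 30*x^3 + 22*x^2 - 12*x + 9) dx. Term by term:
    ∫_0^2 9*x^6 dx = 1152/7;  ∫_0^2 -18*x^5 dx = -192;  ∫_0^2 21*x^4 dx = 672/5;
    ∫_0^2 -30*x^3 dx = -120;  ∫_0^2 22*x^2 dx = 176/3;  ∫_0^2 -12*x dx = -24;
    ∫_0^2 9 dx = 18.
  Sum: 1152/7 − 192 + 672/5 − 120 + 176/3 − 24 + 18 = 4162/105.
  ∫_0^2 u'(x)^2 dx = ∫_0^2 (81*x^4 - 108*x^3 + 72*x^2 - 24*x + 4) dx. Term by term:
    ∫_0^2 81*x^4 dx = 2592/5;  ∫_0^2 -108*x^3 dx = -432;  ∫_0^2 72*x^2 dx = 192;
    ∫_0^2 -24*x dx = -48;  ∫_0^2 4 dx = 8.
  Sum: 2592/5 − 432 + 192 − 48 + 8 = 1192/5.
Adding: ||u||_{H^1}^2 = 4162/105 + 1192/5 = 29194/105.


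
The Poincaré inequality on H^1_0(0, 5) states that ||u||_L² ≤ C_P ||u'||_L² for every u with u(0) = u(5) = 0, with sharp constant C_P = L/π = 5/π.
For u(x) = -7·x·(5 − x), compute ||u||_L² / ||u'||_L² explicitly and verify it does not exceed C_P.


||u||_L² / ||u'||_L² = sqrt(10)/2 < C_P = 5/π.

u(x) = -7·x·(5 − x), so u'(x) = 14*x - 35.
u(x) = -7·x·(5 − x) vanishes at x = 0 and x = 5, so u ∈ H^1_0(0, 5). Differentiate via the product rule and integrate the resulting polynomials term by term.
  ∫_0^5 u² dx = ∫_0^5 (49*x^4 - 490*x^3 + 1225*x^2) dx. Term by term:
    ∫_0^5 49*x^4 dx = 30625;  ∫_0^5 -490*x^3 dx = -153125/2;  ∫_0^5 1225*x^2 dx = 153125/3.
  Sum: 30625 − 153125/2 + 153125/3 = 30625/6.
  ∫_0^5 (u')² dx = ∫_0^5 (196*x^2 - 980*x + 1225) dx. Term by term:
    ∫_0^5 196*x^2 dx = 24500/3;  ∫_0^5 -980*x dx = -12250;  ∫_0^5 1225 dx = 6125.
  Sum: 24500/3 − 12250 + 6125 = 6125/3.
∫_0^5 u² dx = 30625/6, so ||u||_L² = 175*sqrt(6)/6.
∫_0^5 (u')² dx = 6125/3, so ||u'||_L² = 35*sqrt(15)/3.
Ratio ||u||_L² / ||u'||_L² = sqrt(10)/2.
Sharp Poincaré constant on H^1_0(0, 5) is C_P = L/π = 5/π, achieved by sin(π/5·x).
A polynomial bump cannot attain the sharp Poincaré constant (only the first sine eigenfunction does), so the ratio is strictly less than C_P, consistent with ||u||_L² ≤ C_P ||u'||_L².


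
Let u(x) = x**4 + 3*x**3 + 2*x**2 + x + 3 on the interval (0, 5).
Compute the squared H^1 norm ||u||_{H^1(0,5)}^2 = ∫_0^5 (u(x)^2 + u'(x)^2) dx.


||u||_{H^1}^2 = 291399575/252

The H^1 norm (squared) on an interval (0, L) is
  ||u||_{H^1}^2 = ∫_0^L u(x)^2 dx + ∫_0^L u'(x)^2 dx.
Compute u'(x) = 4*x**3 + 9*x**2 + 4*x + 1.
Then u(x)^2 = x**8 + 6*x**7 + 13*x**6 + 14*x**5 + 16*x**4 + 22*x**3 + 13*x**2 + 6*x + 9 and u'(x)^2 = 16*x**6 + 72*x**5 + 113*x**4 + 80*x**3 + 34*x**2 + 8*x + 1.
Integrate each monomial from 0 to 5 using ∫_0^5 c·x^n dx = c·5^(n+1)/(n+1):
  ∫_0^5 u(x)^2 dx = ∫_0^5 (x^8 + 6*x^7 + 13*x^6 + 14*x^5 + 16*x^4 + 22*x^3 + 13*x^2 + 6*x + 9) dx. Term by term:
    ∫_0^5 x^8 dx = 1953125/9;  ∫_0^5 6*x^7 dx = 1171875/4;  ∫_0^5 13*x^6 dx = 1015625/7;
    ∫_0^5 14*x^5 dx = 109375/3;  ∫_0^5 16*x^4 dx = 10000;  ∫_0^5 22*x^3 dx = 6875/2;
    ∫_0^5 13*x^2 dx = 1625/3;  ∫_0^5 6*x dx = 75;  ∫_0^5 9 dx = 45.
  Sum: 1953125/9 + 1171875/4 + 1015625/7 + 109375/3 + 10000 + 6875/2 + 1625/3 + 75 + 45 = 177818615/252.
  ∫_0^5 u'(x)^2 dx = ∫_0^5 (16*x^6 + 72*x^5 + 113*x^4 + 80*x^3 + 34*x^2 + 8*x + 1) dx. Term by term:
    ∫_0^5 16*x^6 dx = 1250000/7;  ∫_0^5 72*x^5 dx = 187500;  ∫_0^5 113*x^4 dx = 70625;
    ∫_0^5 80*x^3 dx = 12500;  ∫_0^5 34*x^2 dx = 4250/3;  ∫_0^5 8*x dx = 100;
    ∫_0^5 1 dx = 5.
  Sum: 1250000/7 + 187500 + 70625 + 12500 + 4250/3 + 100 + 5 = 9465080/21.
Adding: ||u||_{H^1}^2 = 177818615/252 + 9465080/21 = 291399575/252.


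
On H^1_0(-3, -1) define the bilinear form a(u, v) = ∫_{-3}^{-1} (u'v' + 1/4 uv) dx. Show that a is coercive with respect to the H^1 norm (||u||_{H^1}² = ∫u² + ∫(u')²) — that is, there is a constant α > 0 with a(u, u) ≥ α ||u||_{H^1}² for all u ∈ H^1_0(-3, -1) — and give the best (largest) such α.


α = (1 + π^2)/(4 + π^2)

Coercivity of a(·,·) on H^1_0(-3, -1) means a(u, u) ≥ α ||u||_{H^1}² for every u ∈ H^1_0.
The interval has length L = 2, and Poincaré/coercivity depend only on L. Here a(u, u) = ∫(u')² + (1/4)·∫u².
Here 0 < c = 1/4 < 1. The condition a(u,u) ≥ α||u||_{H^1}² reads (1−α)∫(u')² ≥ (α−c)∫u². Any admissible α is ≤ 1 (rapidly oscillating u have ∫u²/∫(u')² → 0), and α = 1 would force 0 ≥ (1−c)∫u², impossible since c < 1; so 1−α > 0. By the sharp Poincaré inequality on H^1_0 of an interval of length L, ∫(u')² ≥ (π/L)²∫u² with equality for the first sine mode sin(π(x−x₀)/L) (x₀ the left endpoint), so the inequality holds for all u iff (1−α)(π/L)² ≥ α − c, i.e. α ≤ ((π/L)² + c)/((π/L)² + 1) = (1 + c(L/π)²)/(1 + (L/π)²). With (π/L)² = π^2/4 and c = 1/4, the largest admissible constant is α = ((π/L)² + c)/((π/L)² + 1).
Simplifying, α = (1 + π^2)/(4 + π^2).


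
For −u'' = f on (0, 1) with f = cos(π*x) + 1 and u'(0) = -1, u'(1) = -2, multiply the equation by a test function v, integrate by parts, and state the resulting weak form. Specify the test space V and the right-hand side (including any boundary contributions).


V = H^1(0, 1) (v unrestricted at boundary; u is determined up to an additive constant); weak form: ∫_0^1 u'v' dx = ∫_0^1 (cos(π*x) + 1) v dx − 2·v(1) + v(0) for all v ∈ V.

Multiply both sides by a test function v and integrate from 0 to 1:
  ∫_0^1 −u''(x) v(x) dx = ∫_0^1 f(x) v(x) dx.
Integrate the LHS by parts once:
  ∫_0^1 −u'' v dx = −[u'(x) v(x)]_0^1 + ∫_0^1 u'(x) v'(x) dx.
Thus ∫_0^1 u'(x) v'(x) dx = ∫_0^1 f(x) v(x) dx + [u'(x) v(x)]_0^1.
Choose V so that boundary terms are either known or forced to vanish.
u has inhomogeneous Neumann u'(0) = -1, u'(1) = -2. [u' v]_0^1 = (-2)·v(1) − (-1)·v(0) = − 2·v(1) + v(0). Take V = H^1(0, 1); boundary term becomes part of RHS.
Weak formulation: find u (satisfying any essential BC) such that ∫_0^1 u'(x) v'(x) dx = ∫_0^1 f v dx − 2·v(1) + v(0) for all v ∈ V (Neumann data are natural BCs: they enter the RHS as boundary terms).
Substituting f(x) = cos(π*x) + 1, the right-hand side is ∫_0^1 (cos(π*x) + 1) v dx − 2·v(1) + v(0).
Compatibility check (pure Neumann): taking v ≡ 1 ∈ V gives 0 = ∫_0^1 f dx + (-2) − (-1), i.e. ∫_0^1 f dx must equal u'(0) − u'(1) = 1. Indeed ∫_0^1 (cos(π*x) + 1) dx = 1, so the data are compatible. The solution is then unique only up to an additive constant (fix it e.g. by requiring ∫_0^1 u dx = 0).


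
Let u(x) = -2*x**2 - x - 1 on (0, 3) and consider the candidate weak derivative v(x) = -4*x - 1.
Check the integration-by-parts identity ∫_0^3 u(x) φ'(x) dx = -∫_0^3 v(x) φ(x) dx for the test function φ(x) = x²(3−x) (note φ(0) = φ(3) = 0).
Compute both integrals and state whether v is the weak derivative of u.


LHS = 1107/20, RHS = 1107/20. Yes, v = u' weakly.

u(x) = -2*x**2 - x - 1, classical derivative u'(x) = -4*x - 1.
φ(x) = x²(3−x), so φ'(x) = 3*x*(2 - x).
Note φ(0) = φ(3) = 0, so the boundary term u·φ vanishes.
LHS = ∫_0^3 u(x) φ'(x) dx = ∫_0^3 (6*x^4 - 9*x^3 - 3*x^2 - 6*x) dx. Term by term:
  ∫_0^3 6*x^4 dx = 1458/5;  ∫_0^3 -9*x^3 dx = -729/4;  ∫_0^3 -3*x^2 dx = -27;
  ∫_0^3 -6*x dx = -27.
Sum: 1458/5 − 729/4 − 27 − 27 = 1107/20.
So LHS = 1107/20.
∫_0^3 v(x) φ(x) dx = ∫_0^3 (4*x^4 - 11*x^3 - 3*x^2) dx. Term by term:
  ∫_0^3 4*x^4 dx = 972/5;  ∫_0^3 -11*x^3 dx = -891/4;  ∫_0^3 -3*x^2 dx = -27.
Sum: 972/5 − 891/4 − 27 = -1107/20.
So RHS = -∫_0^3 v(x) φ(x) dx = 1107/20.
LHS = RHS, so the identity holds for this test φ.
Moreover u is smooth here and v(x) = u'(x) = -4*x - 1 pointwise, so the identity holds for every test function. Hence v is the weak derivative of u.


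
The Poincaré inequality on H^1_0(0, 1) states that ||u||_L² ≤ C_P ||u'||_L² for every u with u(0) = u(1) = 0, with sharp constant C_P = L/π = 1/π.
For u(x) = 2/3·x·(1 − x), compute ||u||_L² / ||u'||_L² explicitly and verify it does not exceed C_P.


||u||_L² / ||u'||_L² = sqrt(10)/10 < C_P = 1/π.

u(x) = 2/3·x·(1 − x), so u'(x) = 2/3 - 4*x/3.
u(x) = 2/3·x·(1 − x) vanishes at x = 0 and x = 1, so u ∈ H^1_0(0, 1). Differentiate via the product rule and integrate the resulting polynomials term by term.
  ∫_0^1 u² dx = ∫_0^1 (4*x^4/9 - 8*x^3/9 + 4*x^2/9) dx. Term by term:
    ∫_0^1 4*x^4/9 dx = 4/45;  ∫_0^1 -8*x^3/9 dx = -2/9;  ∫_0^1 4*x^2/9 dx = 4/27.
  Sum: 4/45 − 2/9 + 4/27 = 2/135.
  ∫_0^1 (u')² dx = ∫_0^1 (16*x^2/9 - 16*x/9 + 4/9) dx. Term by term:
    ∫_0^1 16*x^2/9 dx = 16/27;  ∫_0^1 -16*x/9 dx = -8/9;  ∫_0^1 4/9 dx = 4/9.
  Sum: 16/27 − 8/9 + 4/9 = 4/27.
∫_0^1 u² dx = 2/135, so ||u||_L² = sqrt(30)/45.
∫_0^1 (u')² dx = 4/27, so ||u'||_L² = 2*sqrt(3)/9.
Ratio ||u||_L² / ||u'||_L² = sqrt(10)/10.
Sharp Poincaré constant on H^1_0(0, 1) is C_P = L/π = 1/π, achieved by sin(π·x).
A polynomial bump cannot attain the sharp Poincaré constant (only the first sine eigenfunction does), so the ratio is strictly less than C_P, consistent with ||u||_L² ≤ C_P ||u'||_L².


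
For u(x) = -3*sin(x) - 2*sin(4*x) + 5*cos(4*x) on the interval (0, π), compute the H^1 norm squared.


||u||_{H^1(0,π)}^2 = 68 + 511*π/2

u'(x) = -20*sin(4*x) - 3*cos(x) - 8*cos(4*x).
Expand u² and (u')² and integrate term by term on (0, π), using: for integers n ≥ 1, ∫_0^π sin²(nx) dx = ∫_0^π cos²(nx) dx = π/2; for n ≠ n', ∫_0^π sin(nx)sin(n'x) dx = ∫_0^π cos(nx)cos(n'x) dx = 0; and by product-to-sum, ∫_0^π sin(nx)cos(n'x) dx = ½∫_0^π [sin((n+n')x) + sin((n−n')x)] dx, which is 0 when n+n' is even and 2n/(n²−n'²) when n+n' is odd (it need not vanish on (0, π)).
  u² squared terms: (-3)²·∫sin(x)² dx = 9·π/2 = 9*π/2;  (-2)²·∫sin(4x)² dx = 4·π/2 = 2*π;  (5)²·∫cos(4x)² dx = 25·π/2 = 25*π/2.
  u² cross terms: 2·(-3)·(-2)·∫sin(x)·sin(4x) dx = 12·(0) = 0;  2·(-3)·(5)·∫sin(x)·cos(4x) dx = -30·(-2/15) = 4;  2·(-2)·(5)·∫sin(4x)·cos(4x) dx = -20·(0) = 0.
  So ∫_0^π u² dx = 9*π/2 + 2*π + 25*π/2 + 0 + 4 + 0 = 4 + 19*π.
  (u')² squared terms: (-20)²·∫sin(4x)² dx = 400·π/2 = 200*π;  (-8)²·∫cos(4x)² dx = 64·π/2 = 32*π;  (-3)²·∫cos(x)² dx = 9·π/2 = 9*π/2.
  (u')² cross terms: 2·(-20)·(-8)·∫sin(4x)·cos(4x) dx = 320·(0) = 0;  2·(-20)·(-3)·∫sin(4x)·cos(x) dx = 120·(8/15) = 64;  2·(-8)·(-3)·∫cos(4x)·cos(x) dx = 48·(0) = 0.
  So ∫_0^π (u')² dx = 200*π + 32*π + 9*π/2 + 0 + 64 + 0 = 64 + 473*π/2.
||u||_{H^1}^2 = (4 + 19*π) + (64 + 473*π/2) = 68 + 511*π/2.


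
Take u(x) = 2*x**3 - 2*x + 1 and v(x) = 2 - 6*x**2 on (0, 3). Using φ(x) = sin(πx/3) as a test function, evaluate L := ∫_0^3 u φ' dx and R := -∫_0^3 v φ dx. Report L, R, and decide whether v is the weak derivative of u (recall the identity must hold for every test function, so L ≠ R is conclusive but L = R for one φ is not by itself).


LHS = -150/π + 648/π^3, RHS = -648/π^3 + 150/π. No, v is not the weak derivative of u.

u(x) = 2*x**3 - 2*x + 1, classical derivative u'(x) = 6*x**2 - 2.
φ(x) = sin(πx/3), so φ'(x) = π*cos(π*x/3)/3.
Note φ(0) = φ(3) = 0, so the boundary term u·φ vanishes.
LHS = ∫_0^3 u(x) φ'(x) dx = ∫_0^3 (2*π*x^3*cos(π*x/3)/3 - 2*π*x*cos(π*x/3)/3 + π*cos(π*x/3)/3) dx. Term by term:
  ∫_0^3 π*cos(π*x/3)/3 dx = 0;  ∫_0^3 -2*π*x*cos(π*x/3)/3 dx = 12/π;  ∫_0^3 2*π*x^3*cos(π*x/3)/3 dx = -162/π + 648/π^3.
Sum: 0 + 12/π + -162/π + 648/π^3 = -150/π + 648/π^3.
So LHS = -150/π + 648/π^3.
∫_0^3 v(x) φ(x) dx = ∫_0^3 (-6*x^2*sin(π*x/3) + 2*sin(π*x/3)) dx. Term by term:
  ∫_0^3 2*sin(π*x/3) dx = 12/π;  ∫_0^3 -6*x^2*sin(π*x/3) dx = -162/π + 648/π^3.
Sum: 12/π + -162/π + 648/π^3 = -150/π + 648/π^3.
So RHS = -∫_0^3 v(x) φ(x) dx = -648/π^3 + 150/π.
LHS − RHS = -300/π + 1296/π^3 ≠ 0, so the identity fails.
(For a valid weak derivative the identity must hold for EVERY test function, in particular this one. The failure shows v is NOT the weak derivative of u.)
Correct weak derivative would be u'(x) = 6*x**2 - 2.


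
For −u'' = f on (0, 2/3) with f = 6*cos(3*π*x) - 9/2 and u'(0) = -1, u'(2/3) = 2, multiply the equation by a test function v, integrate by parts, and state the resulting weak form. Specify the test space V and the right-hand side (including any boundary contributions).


V = H^1(0, 2/3) (v unrestricted at boundary; u is determined up to an additive constant); weak form: ∫_0^2/3 u'v' dx = ∫_0^2/3 (6*cos(3*π*x) - 9/2) v dx + 2·v(2/3) + v(0) for all v ∈ V.

Multiply both sides by a test function v and integrate from 0 to 2/3:
  ∫_0^2/3 −u''(x) v(x) dx = ∫_0^2/3 f(x) v(x) dx.
Integrate the LHS by parts once:
  ∫_0^2/3 −u'' v dx = −[u'(x) v(x)]_0^2/3 + ∫_0^2/3 u'(x) v'(x) dx.
Thus ∫_0^2/3 u'(x) v'(x) dx = ∫_0^2/3 f(x) v(x) dx + [u'(x) v(x)]_0^2/3.
Choose V so that boundary terms are either known or forced to vanish.
u has inhomogeneous Neumann u'(0) = -1, u'(2/3) = 2. [u' v]_0^2/3 = (2)·v(2/3) − (-1)·v(0) = 2·v(2/3) + v(0). Take V = H^1(0, 2/3); boundary term becomes part of RHS.
Weak formulation: find u (satisfying any essential BC) such that ∫_0^2/3 u'(x) v'(x) dx = ∫_0^2/3 f v dx + 2·v(2/3) + v(0) for all v ∈ V (Neumann data are natural BCs: they enter the RHS as boundary terms).
Substituting f(x) = 6*cos(3*π*x) - 9/2, the right-hand side is ∫_0^2/3 (6*cos(3*π*x) - 9/2) v dx + 2·v(2/3) + v(0).
Compatibility check (pure Neumann): taking v ≡ 1 ∈ V gives 0 = ∫_0^2/3 f dx + (2) − (-1), i.e. ∫_0^2/3 f dx must equal u'(0) − u'(2/3) = -3. Indeed ∫_0^2/3 (6*cos(3*π*x) - 9/2) dx = -3, so the data are compatible. The solution is then unique only up to an additive constant (fix it e.g. by requiring ∫_0^2/3 u dx = 0).


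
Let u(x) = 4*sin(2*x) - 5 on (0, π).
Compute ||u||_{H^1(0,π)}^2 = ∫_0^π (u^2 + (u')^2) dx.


||u||_{H^1(0,π)}^2 = 65*π

u'(x) = 8*cos(2*x).
Expand u² and (u')² and integrate term by term on (0, π), using: for integers n ≥ 1, ∫_0^π sin²(nx) dx = ∫_0^π cos²(nx) dx = π/2; for n ≠ n', ∫_0^π sin(nx)sin(n'x) dx = ∫_0^π cos(nx)cos(n'x) dx = 0; and by product-to-sum, ∫_0^π sin(nx)cos(n'x) dx = ½∫_0^π [sin((n+n')x) + sin((n−n')x)] dx, which is 0 when n+n' is even and 2n/(n²−n'²) when n+n' is odd (it need not vanish on (0, π)). For the constant mode: ∫_0^π 1 dx = π, ∫_0^π cos(nx) dx = 0, ∫_0^π sin(nx) dx = (1−(−1)^n)/n.
  u² squared terms: (-5)²·∫1 dx = 25·π = 25*π;  (4)²·∫sin(2x)² dx = 16·π/2 = 8*π.
  u² cross terms: 2·(-5)·(4)·∫1·sin(2x) dx = -40·(0) = 0.
  So ∫_0^π u² dx = 25*π + 8*π + 0 = 33*π.
  (u')² squared terms: (8)²·∫cos(2x)² dx = 64·π/2 = 32*π.
  So ∫_0^π (u')² dx = 32*π.
||u||_{H^1}^2 = (33*π) + (32*π) = 65*π.


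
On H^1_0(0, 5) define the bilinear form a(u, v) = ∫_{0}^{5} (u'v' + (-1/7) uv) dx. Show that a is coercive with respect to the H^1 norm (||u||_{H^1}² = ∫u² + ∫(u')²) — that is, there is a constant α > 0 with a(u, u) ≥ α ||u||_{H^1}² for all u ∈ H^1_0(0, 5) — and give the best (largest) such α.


α = (-25/7 + π^2)/(π^2 + 25)

Coercivity of a(·,·) on H^1_0(0, 5) means a(u, u) ≥ α ||u||_{H^1}² for every u ∈ H^1_0.
The interval has length L = 5, and Poincaré/coercivity depend only on L. Here a(u, u) = ∫(u')² + (-1/7)·∫u².
Here c = -1/7 < 0 with |c| < (π/L)² = π^2/25, so coercivity still holds. The condition a(u,u) ≥ α||u||_{H^1}² reads (1−α)∫(u')² ≥ (α−c)∫u². Any admissible α is ≤ 1 (rapidly oscillating u have ∫u²/∫(u')² → 0), and α = 1 would force 0 ≥ (1−c)∫u², impossible since c < 1; so 1−α > 0. By the sharp Poincaré inequality on H^1_0 of an interval of length L, ∫(u')² ≥ (π/L)²∫u² with equality for the first sine mode sin(π(x−x₀)/L) (x₀ the left endpoint), so the inequality holds for all u iff (1−α)(π/L)² ≥ α − c, i.e. α ≤ ((π/L)² + c)/((π/L)² + 1) = (1 + c(L/π)²)/(1 + (L/π)²). (Direct route, valid since c ≤ 0: Poincaré gives c∫u² ≥ c(L/π)²∫(u')², so a(u,u) ≥ (1 + c(L/π)²)∫(u')², while ||u||_{H^1}² ≤ (1 + (L/π)²)∫(u')²; dividing yields the same α.) With (π/L)² = π^2/25 and c = -1/7, the largest admissible constant is α = ((π/L)² + c)/((π/L)² + 1).
Simplifying, α = (-25/7 + π^2)/(π^2 + 25).


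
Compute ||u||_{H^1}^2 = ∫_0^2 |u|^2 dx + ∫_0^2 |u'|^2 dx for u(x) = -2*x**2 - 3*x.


||u||_{H^1}^2 = 3094/15

The H^1 norm (squared) on an interval (0, L) is
  ||u||_{H^1}^2 = ∫_0^L u(x)^2 dx + ∫_0^L u'(x)^2 dx.
Compute u'(x) = -4*x - 3.
Then u(x)^2 = 4*x**4 + 12*x**3 + 9*x**2 and u'(x)^2 = 16*x**2 + 24*x + 9.
Integrate each monomial from 0 to 2 using ∫_0^2 c·x^n dx = c·2^(n+1)/(n+1):
  ∫_0^2 u(x)^2 dx = ∫_0^2 (4*x^4 + 12*x^3 + 9*x^2) dx. Term by term:
    ∫_0^2 4*x^4 dx = 128/5;  ∫_0^2 12*x^3 dx = 48;  ∫_0^2 9*x^2 dx = 24.
  Sum: 128/5 + 48 + 24 = 488/5.
  ∫_0^2 u'(x)^2 dx = ∫_0^2 (16*x^2 + 24*x + 9) dx. Term by term:
    ∫_0^2 16*x^2 dx = 128/3;  ∫_0^2 24*x dx = 48;  ∫_0^2 9 dx = 18.
  Sum: 128/3 + 48 + 18 = 326/3.
Adding: ||u||_{H^1}^2 = 488/5 + 326/3 = 3094/15.


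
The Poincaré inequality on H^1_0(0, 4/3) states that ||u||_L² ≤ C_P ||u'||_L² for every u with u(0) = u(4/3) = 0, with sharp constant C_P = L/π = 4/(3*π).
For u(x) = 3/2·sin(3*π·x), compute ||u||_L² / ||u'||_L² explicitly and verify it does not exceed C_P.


||u||_L² / ||u'||_L² = 1/(3*π) < C_P = 4/(3*π).

u(x) = 3/2·sin(3*π·x), so u'(x) = 9*π*cos(3*π*x)/2.
Writing u(x) = A·sin(kπx/L) with A = 3/2 and k = 4, use ∫_0^L sin²(kπx/L) dx = L/2 and ∫_0^L cos²(kπx/L) dx = L/2.
u² = 9/4·sin²(3*π·x) and (u')² = 81*π^2/4·cos²(3*π·x), and each of sin², cos² integrates to L/2 = 2/3 over (0, 4/3).
∫_0^4/3 u² dx = 3/2, so ||u||_L² = sqrt(6)/2.
∫_0^4/3 (u')² dx = 27*π^2/2, so ||u'||_L² = 3*sqrt(6)*π/2.
Ratio ||u||_L² / ||u'||_L² = 1/(3*π).
Sharp Poincaré constant on H^1_0(0, 4/3) is C_P = L/π = 4/(3*π), achieved by sin(3*π/4·x).
This is the k = 4 harmonic; the ratio L/(kπ) is strictly less than C_P = L/π, consistent with the sharp inequality ||u||_L² ≤ C_P ||u'||_L².
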